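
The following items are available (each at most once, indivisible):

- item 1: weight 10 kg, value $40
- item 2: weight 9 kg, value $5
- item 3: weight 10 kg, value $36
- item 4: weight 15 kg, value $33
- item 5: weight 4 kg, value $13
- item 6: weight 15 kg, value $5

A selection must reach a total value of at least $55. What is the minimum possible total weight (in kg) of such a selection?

Subsets with value ≥ 55, sorted by total weight:
- item 1+item 3: weight 20, value 76
- item 1+item 2+item 5: weight 23, value 58
- item 1+item 3+item 5: weight 24, value 89
Minimum weight: 20 kg.

20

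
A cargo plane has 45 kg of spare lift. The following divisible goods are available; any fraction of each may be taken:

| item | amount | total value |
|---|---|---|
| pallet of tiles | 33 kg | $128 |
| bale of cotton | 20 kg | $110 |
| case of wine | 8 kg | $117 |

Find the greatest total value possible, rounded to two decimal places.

292.94

Take in order of value per unit:
- case of wine (117/8 per unit): all 8 → value 117, running total 117.00
- bale of cotton (110/20 per unit): all 20 → value 110, running total 227.00
- pallet of tiles (128/33 per unit): 17 of 33 → value 17×128/33 = 65.9394, running total 292.94
Total 292.94.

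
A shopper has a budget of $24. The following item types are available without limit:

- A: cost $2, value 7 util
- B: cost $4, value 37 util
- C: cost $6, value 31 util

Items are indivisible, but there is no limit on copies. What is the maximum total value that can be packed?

222 util

Best value-per-unit is B at 37/4, and filling with it alone uses cost 6×4=24. No mix of the others beats 6×37 = 222.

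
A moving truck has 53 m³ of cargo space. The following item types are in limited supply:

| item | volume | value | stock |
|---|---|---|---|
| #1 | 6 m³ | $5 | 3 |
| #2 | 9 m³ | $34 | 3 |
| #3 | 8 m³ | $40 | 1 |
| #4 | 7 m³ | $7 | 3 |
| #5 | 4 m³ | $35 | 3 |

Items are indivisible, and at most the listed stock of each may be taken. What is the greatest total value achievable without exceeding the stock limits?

$252

Top feasible selections:
- 1×#1 + 3×#2 + 1×#3 + 3×#5: volume 53, value 252
- 3×#2 + 1×#3 + 3×#5: volume 47, value 247
Best: $252.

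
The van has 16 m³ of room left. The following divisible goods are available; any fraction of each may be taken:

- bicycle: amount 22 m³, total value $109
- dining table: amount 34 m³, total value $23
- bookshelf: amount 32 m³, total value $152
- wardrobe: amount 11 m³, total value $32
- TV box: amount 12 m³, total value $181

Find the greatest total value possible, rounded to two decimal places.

Take in order of value per unit:
- TV box (181/12 per unit): all 12 → value 181, running total 181.00
- bicycle (109/22 per unit): 4 of 22 → value 4×109/22 = 19.8182, running total 200.82
Total 200.82.

200.82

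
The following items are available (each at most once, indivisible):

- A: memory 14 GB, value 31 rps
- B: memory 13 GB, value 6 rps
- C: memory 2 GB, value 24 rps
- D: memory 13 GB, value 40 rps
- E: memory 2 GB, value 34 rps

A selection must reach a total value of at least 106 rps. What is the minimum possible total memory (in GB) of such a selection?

31

Subsets with value ≥ 106, sorted by total memory:
- A+C+D+E: memory 31, value 129
- A+B+D+E: memory 42, value 111
- A+B+C+D+E: memory 44, value 135
Minimum memory: 31 GB.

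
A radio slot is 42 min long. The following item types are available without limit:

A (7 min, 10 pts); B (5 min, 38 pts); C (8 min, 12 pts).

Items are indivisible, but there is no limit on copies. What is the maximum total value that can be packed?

304 pts

Best value-per-unit is B at 38/5, and filling with it alone uses duration 8×5=40. No mix of the others beats 8×38 = 304.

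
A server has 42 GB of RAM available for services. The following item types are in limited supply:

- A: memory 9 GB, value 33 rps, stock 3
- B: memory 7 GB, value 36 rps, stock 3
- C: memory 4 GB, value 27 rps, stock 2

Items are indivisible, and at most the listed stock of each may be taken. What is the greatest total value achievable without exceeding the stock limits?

195 rps

Best selections within memory 42 and stock limits:
- 1×A + 3×B + 2×C: memory 38, value 195
- 2×A + 2×B + 2×C: memory 40, value 192
Best: 195 rps.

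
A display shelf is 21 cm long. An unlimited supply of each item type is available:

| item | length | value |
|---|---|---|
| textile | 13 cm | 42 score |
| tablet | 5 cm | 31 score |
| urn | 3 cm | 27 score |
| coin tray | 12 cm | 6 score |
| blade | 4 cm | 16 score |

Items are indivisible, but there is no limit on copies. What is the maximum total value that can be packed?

Best value-per-unit is urn at 27/3, and filling with it alone uses length 7×3=21. No mix of the others beats 7×27 = 189.

189 score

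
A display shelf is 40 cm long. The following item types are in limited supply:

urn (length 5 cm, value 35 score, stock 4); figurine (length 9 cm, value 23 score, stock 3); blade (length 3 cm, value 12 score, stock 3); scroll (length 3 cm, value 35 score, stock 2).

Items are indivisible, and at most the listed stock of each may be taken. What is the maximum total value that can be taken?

246 score

Top feasible selections:
- 4×urn + 3×blade + 2×scroll: length 35, value 246
- 4×urn + 1×figurine + 1×blade + 2×scroll: length 38, value 245
Best: 246 score.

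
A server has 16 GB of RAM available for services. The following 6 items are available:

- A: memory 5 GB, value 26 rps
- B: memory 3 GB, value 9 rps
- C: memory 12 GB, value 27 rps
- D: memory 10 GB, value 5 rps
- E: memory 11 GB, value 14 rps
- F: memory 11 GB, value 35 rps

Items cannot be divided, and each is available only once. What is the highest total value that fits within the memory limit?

61 rps

This is a 0/1 knapsack; check combinations near the capacity.
- A+F: memory 5+11=16, value 26+35=61
- B+F: memory 3+11=14, value 9+35=44
- A+E: memory 5+11=16, value 26+14=40
- B+C: memory 3+12=15, value 9+27=36
Best: 61 rps.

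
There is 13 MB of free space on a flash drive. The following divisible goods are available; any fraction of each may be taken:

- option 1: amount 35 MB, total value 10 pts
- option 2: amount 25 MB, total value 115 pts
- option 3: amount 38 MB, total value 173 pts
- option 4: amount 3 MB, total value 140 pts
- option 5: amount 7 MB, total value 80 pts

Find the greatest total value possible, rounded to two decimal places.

Take in order of value per unit:
- option 4 (140/3 per unit): all 3 → value 140, running total 140.00
- option 5 (80/7 per unit): all 7 → value 80, running total 220.00
- option 2 (115/25 per unit): 3 of 25 → value 3×115/25 = 13.8000, running total 233.80
Total 233.80.

233.80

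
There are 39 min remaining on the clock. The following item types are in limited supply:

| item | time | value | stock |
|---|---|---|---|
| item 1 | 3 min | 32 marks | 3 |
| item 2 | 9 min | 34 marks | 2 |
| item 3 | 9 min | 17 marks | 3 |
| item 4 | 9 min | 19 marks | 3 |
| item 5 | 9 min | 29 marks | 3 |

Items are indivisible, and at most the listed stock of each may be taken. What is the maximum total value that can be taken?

193 marks

Best selections within time 39 and stock limits:
- 3×item 1 + 2×item 2 + 1×item 5: time 36, value 193
- 3×item 1 + 1×item 2 + 2×item 5: time 36, value 188
- 3×item 1 + 3×item 5: time 36, value 183
- 3×item 1 + 2×item 2 + 1×item 4: time 36, value 183
Best: 193 marks.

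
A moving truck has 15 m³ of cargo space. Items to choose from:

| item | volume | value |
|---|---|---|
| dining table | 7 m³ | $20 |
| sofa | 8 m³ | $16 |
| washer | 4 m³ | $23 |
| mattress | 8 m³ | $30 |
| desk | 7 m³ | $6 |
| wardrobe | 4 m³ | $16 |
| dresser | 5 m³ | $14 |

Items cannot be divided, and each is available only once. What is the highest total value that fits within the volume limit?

Check high-value combinations within 15 m³:
- dining table+washer+wardrobe: volume 7+4+4=15, value 20+23+16=59
- washer+mattress: volume 4+8=12, value 23+30=53
- washer+wardrobe+dresser: volume 4+4+5=13, value 23+16+14=53
- dining table+mattress: volume 7+8=15, value 20+30=50
Best: $59.

$59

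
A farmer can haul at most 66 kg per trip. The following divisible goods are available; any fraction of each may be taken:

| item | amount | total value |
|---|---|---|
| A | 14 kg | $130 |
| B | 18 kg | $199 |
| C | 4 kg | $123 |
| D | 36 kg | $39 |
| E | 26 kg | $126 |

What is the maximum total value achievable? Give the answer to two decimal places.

582.33

Take in order of value per unit:
- C (123/4 per unit): all 4 → value 123, running total 123.00
- B (199/18 per unit): all 18 → value 199, running total 322.00
- A (130/14 per unit): all 14 → value 130, running total 452.00
- E (126/26 per unit): all 26 → value 126, running total 578.00
- D (39/36 per unit): 4 of 36 → value 4×39/36 = 4.3333, running total 582.33
Total 582.33.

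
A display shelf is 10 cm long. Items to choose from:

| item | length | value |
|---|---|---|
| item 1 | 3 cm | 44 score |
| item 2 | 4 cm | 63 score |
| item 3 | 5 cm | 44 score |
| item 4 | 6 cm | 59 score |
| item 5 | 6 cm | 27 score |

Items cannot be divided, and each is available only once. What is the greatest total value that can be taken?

122 score

This is a 0/1 knapsack; check combinations near the capacity.
- item 2+item 4: length 4+6=10, value 63+59=122
- item 1+item 2: length 3+4=7, value 44+63=107
- item 2+item 3: length 4+5=9, value 63+44=107
- item 1+item 4: length 3+6=9, value 44+59=103
Best: 122 score.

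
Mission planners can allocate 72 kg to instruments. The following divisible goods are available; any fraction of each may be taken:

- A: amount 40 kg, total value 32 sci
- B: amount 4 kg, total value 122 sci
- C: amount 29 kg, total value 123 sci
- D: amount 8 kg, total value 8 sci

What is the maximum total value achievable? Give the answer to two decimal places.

Take in order of value per unit:
- B (122/4 per unit): all 4 → value 122, running total 122.00
- C (123/29 per unit): all 29 → value 123, running total 245.00
- D (8/8 per unit): all 8 → value 8, running total 253.00
- A (32/40 per unit): 31 of 40 → value 31×32/40 = 24.8000, running total 277.80
Total 277.80.

277.80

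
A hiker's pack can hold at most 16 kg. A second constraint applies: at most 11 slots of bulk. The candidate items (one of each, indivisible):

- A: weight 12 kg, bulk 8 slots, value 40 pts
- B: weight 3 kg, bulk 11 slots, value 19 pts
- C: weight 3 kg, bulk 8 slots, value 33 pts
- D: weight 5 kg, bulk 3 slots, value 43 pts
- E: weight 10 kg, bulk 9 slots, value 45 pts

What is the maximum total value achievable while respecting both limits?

76 pts

Feasible sets respecting both limits:
- C+D: weight 8, bulk 11, value 76
- E: weight 10, bulk 9, value 45
- D: weight 5, bulk 3, value 43
- A: weight 12, bulk 8, value 40
Best: 76 pts.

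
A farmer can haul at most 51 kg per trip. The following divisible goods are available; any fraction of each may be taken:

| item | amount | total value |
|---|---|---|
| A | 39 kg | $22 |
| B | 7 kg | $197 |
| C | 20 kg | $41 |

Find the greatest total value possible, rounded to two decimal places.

251.54

Take in order of value per unit:
- B (197/7 per unit): all 7 → value 197, running total 197.00
- C (41/20 per unit): all 20 → value 41, running total 238.00
- A (22/39 per unit): 24 of 39 → value 24×22/39 = 13.5385, running total 251.54
Total 251.54.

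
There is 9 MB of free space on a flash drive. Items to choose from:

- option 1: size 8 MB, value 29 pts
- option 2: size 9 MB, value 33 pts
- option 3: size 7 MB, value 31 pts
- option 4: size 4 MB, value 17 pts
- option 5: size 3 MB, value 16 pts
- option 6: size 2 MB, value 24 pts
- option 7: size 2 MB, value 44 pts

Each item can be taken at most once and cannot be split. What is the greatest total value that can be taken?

85 pts

Check high-value combinations within 9 MB:
- option 4+option 6+option 7: size 4+2+2=8, value 17+24+44=85
- option 5+option 6+option 7: size 3+2+2=7, value 16+24+44=84
- option 4+option 5+option 7: size 4+3+2=9, value 17+16+44=77
Best: 85 pts.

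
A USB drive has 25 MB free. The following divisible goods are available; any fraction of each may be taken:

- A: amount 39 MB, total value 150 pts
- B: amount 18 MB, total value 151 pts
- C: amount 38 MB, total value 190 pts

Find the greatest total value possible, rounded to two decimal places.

Take in order of value per unit:
- B (151/18 per unit): all 18 → value 151, running total 151.00
- C (190/38 per unit): 7 of 38 → value 7×190/38 = 35.0000, running total 186.00
Total 186.00.

186.00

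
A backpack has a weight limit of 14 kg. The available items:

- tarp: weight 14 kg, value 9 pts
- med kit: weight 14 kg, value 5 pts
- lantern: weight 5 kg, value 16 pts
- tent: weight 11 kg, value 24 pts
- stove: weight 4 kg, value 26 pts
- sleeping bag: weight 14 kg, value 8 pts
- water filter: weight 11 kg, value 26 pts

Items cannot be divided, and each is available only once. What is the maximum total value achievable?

42 pts

Check high-value combinations within 14 kg:
- lantern+stove: weight 5+4=9, value 16+26=42
- stove: weight 4, value 26
- water filter: weight 11, value 26
- tent: weight 11, value 24
Best: 42 pts.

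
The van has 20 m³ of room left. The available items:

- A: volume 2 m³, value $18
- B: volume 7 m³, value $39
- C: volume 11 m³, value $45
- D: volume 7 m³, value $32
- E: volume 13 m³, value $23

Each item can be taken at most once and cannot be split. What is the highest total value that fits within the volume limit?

Check high-value combinations within 20 m³:
- A+B+C: volume 2+7+11=20, value 18+39+45=102
- A+C+D: volume 2+11+7=20, value 18+45+32=95
- A+B+D: volume 2+7+7=16, value 18+39+32=89
Best: $102.

$102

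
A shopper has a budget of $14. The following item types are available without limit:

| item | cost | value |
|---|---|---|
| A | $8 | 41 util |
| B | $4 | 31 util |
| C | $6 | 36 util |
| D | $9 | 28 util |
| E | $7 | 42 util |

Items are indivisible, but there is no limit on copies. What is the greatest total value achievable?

Best value-per-unit is B at 31/4; filling with it alone gives 3×31 = 93.
Optimal mix: 2×B + 1×C → cost 14, value 98.

98 util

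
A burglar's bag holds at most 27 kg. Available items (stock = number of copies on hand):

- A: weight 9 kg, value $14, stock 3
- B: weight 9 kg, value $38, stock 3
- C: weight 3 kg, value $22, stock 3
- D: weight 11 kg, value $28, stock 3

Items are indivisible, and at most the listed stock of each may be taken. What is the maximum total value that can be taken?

$142

Best selections within weight 27 and stock limits:
- 2×B + 3×C: weight 27, value 142
- 2×B + 2×C: weight 24, value 120
Best: $142.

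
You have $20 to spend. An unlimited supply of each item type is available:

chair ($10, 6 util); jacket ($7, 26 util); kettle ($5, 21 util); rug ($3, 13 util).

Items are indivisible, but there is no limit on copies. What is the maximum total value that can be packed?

Best value-per-unit is rug at 13/3; filling with it alone gives 6×13 = 78.
Optimal mix: 1×kettle + 5×rug → cost 20, value 86.

86 util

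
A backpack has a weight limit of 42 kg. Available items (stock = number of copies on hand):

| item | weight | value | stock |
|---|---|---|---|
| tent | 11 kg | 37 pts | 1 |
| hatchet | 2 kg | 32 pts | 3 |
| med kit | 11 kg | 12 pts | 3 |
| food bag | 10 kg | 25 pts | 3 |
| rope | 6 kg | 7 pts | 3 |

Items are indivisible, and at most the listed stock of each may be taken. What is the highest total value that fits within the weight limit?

Best selections within weight 42 and stock limits:
- 1×tent + 3×hatchet + 2×food bag: weight 37, value 183
- 3×hatchet + 3×food bag + 1×rope: weight 42, value 178
- 1×tent + 3×hatchet + 1×food bag + 2×rope: weight 39, value 172
Best: 183 pts.

183 pts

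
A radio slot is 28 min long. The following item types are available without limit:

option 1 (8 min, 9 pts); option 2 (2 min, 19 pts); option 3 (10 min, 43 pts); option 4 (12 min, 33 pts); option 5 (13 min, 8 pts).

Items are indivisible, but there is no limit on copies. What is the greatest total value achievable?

266 pts

Best value-per-unit is option 2 at 19/2, and filling with it alone uses duration 14×2=28. No mix of the others beats 14×19 = 266.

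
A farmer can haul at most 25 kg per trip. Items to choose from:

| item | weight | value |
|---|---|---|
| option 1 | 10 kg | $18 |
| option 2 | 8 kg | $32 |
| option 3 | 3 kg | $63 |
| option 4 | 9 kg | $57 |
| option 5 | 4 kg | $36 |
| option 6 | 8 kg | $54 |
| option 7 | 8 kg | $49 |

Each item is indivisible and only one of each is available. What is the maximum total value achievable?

$210

Check high-value combinations within 25 kg:
- option 3+option 4+option 5+option 6: weight 3+9+4+8=24, value 63+57+36+54=210
- option 3+option 4+option 5+option 7: weight 3+9+4+8=24, value 63+57+36+49=205
- option 3+option 5+option 6+option 7: weight 3+4+8+8=23, value 63+36+54+49=202
- option 2+option 3+option 4+option 5: weight 8+3+9+4=24, value 32+63+57+36=188
- option 2+option 3+option 5+option 6: weight 8+3+4+8=23, value 32+63+36+54=185
Best: $210.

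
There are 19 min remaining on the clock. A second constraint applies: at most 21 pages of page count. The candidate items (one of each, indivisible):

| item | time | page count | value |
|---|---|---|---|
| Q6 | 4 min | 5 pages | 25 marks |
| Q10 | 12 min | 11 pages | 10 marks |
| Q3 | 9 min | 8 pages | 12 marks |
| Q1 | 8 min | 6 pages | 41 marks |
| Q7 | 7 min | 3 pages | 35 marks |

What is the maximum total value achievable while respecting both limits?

Feasible sets respecting both limits:
- Q6+Q1+Q7: time 19, page count 14, value 101
- Q1+Q7: time 15, page count 9, value 76
- Q6+Q1: time 12, page count 11, value 66
- Q6+Q7: time 11, page count 8, value 60
Best: 101 marks.

101 marks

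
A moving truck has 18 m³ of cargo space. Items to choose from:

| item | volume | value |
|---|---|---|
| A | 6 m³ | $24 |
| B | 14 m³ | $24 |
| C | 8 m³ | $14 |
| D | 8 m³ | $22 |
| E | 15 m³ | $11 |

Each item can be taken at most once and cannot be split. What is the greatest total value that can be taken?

Check high-value combinations within 18 m³:
- A+D: volume 6+8=14, value 24+22=46
- A+C: volume 6+8=14, value 24+14=38
- C+D: volume 8+8=16, value 14+22=36
- A: volume 6, value 24
- B: volume 14, value 24
Best: $46.

$46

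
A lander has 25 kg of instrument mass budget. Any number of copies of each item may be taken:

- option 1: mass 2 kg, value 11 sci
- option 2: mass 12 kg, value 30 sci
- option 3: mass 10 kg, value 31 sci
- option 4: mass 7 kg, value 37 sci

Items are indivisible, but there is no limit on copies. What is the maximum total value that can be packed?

Best value-per-unit is option 1 at 11/2; filling with it alone gives 12×11 = 132.
Optimal mix: 9×option 1 + 1×option 4 → mass 25, value 136.

136 sci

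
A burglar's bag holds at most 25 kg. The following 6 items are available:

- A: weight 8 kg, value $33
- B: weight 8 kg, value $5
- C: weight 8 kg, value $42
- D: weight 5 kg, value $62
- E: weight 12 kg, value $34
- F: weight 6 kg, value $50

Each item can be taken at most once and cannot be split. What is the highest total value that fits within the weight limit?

Check high-value combinations within 25 kg:
- C+D+F: weight 8+5+6=19, value 42+62+50=154
- D+E+F: weight 5+12+6=23, value 62+34+50=146
- A+D+F: weight 8+5+6=19, value 33+62+50=145
- C+D+E: weight 8+5+12=25, value 42+62+34=138
Best: $154.

$154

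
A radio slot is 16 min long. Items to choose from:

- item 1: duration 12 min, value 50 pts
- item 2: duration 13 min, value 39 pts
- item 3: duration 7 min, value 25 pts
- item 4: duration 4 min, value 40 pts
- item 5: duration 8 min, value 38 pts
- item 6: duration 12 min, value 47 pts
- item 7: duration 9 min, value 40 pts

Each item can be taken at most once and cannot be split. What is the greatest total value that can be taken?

Check high-value combinations within 16 min:
- item 1+item 4: duration 12+4=16, value 50+40=90
- item 4+item 6: duration 4+12=16, value 40+47=87
- item 4+item 7: duration 4+9=13, value 40+40=80
Best: 90 pts.

90 pts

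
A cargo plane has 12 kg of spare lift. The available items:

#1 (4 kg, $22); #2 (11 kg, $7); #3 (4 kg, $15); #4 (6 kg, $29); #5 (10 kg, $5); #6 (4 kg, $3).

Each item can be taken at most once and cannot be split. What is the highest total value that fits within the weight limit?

$51

This is a 0/1 knapsack; check combinations near the capacity.
- #1+#4: weight 4+6=10, value 22+29=51
- #3+#4: weight 4+6=10, value 15+29=44
- #1+#3+#6: weight 4+4+4=12, value 22+15+3=40
- #1+#3: weight 4+4=8, value 22+15=37
- #4+#6: weight 6+4=10, value 29+3=32
Best: $51.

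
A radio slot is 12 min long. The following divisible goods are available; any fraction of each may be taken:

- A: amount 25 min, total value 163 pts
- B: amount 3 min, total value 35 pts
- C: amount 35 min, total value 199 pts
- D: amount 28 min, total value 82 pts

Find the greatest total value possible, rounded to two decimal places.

93.68

Take in order of value per unit:
- B (35/3 per unit): all 3 → value 35, running total 35.00
- A (163/25 per unit): 9 of 25 → value 9×163/25 = 58.6800, running total 93.68
Total 93.68.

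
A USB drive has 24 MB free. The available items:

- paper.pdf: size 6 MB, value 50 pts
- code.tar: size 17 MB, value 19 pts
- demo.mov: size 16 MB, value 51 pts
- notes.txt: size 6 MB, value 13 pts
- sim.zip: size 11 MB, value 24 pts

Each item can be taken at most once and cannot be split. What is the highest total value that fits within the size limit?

Check high-value combinations within 24 MB:
- paper.pdf+demo.mov: size 6+16=22, value 50+51=101
- paper.pdf+notes.txt+sim.zip: size 6+6+11=23, value 50+13+24=87
- paper.pdf+sim.zip: size 6+11=17, value 50+24=74
- paper.pdf+code.tar: size 6+17=23, value 50+19=69
- demo.mov+notes.txt: size 16+6=22, value 51+13=64
Best: 101 pts.

101 pts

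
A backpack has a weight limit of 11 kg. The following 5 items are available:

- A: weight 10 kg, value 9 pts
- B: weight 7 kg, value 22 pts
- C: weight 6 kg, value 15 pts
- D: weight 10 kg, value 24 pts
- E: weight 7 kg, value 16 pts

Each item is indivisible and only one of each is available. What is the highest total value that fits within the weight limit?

Check high-value combinations within 11 kg:
- D: weight 10, value 24
- B: weight 7, value 22
- E: weight 7, value 16
Best: 24 pts.

24 pts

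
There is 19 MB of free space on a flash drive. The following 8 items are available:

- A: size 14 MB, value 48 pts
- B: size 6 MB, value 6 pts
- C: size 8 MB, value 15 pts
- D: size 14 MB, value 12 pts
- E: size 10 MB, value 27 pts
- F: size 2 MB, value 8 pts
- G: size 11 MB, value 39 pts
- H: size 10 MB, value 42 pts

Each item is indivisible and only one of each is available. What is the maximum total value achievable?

Check high-value combinations within 19 MB:
- C+H: size 8+10=18, value 15+42=57
- A+F: size 14+2=16, value 48+8=56
- B+F+H: size 6+2+10=18, value 6+8+42=56
- C+G: size 8+11=19, value 15+39=54
Best: 57 pts.

57 pts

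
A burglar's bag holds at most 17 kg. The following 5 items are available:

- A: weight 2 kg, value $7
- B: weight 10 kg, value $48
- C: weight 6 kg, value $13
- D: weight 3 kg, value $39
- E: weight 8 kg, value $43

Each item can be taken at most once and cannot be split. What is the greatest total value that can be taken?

This is a 0/1 knapsack; check combinations near the capacity.
- C+D+E: weight 6+3+8=17, value 13+39+43=95
- A+B+D: weight 2+10+3=15, value 7+48+39=94
- A+D+E: weight 2+3+8=13, value 7+39+43=89
Best: $95.

$95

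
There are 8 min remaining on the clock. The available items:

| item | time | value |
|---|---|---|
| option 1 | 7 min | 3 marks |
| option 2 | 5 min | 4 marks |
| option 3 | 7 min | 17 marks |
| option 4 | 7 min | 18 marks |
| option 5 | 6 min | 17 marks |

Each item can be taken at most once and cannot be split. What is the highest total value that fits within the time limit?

Check high-value combinations within 8 min:
- option 4: time 7, value 18
- option 5: time 6, value 17
- option 3: time 7, value 17
- option 2: time 5, value 4
- option 1: time 7, value 3
Best: 18 marks.

18 marks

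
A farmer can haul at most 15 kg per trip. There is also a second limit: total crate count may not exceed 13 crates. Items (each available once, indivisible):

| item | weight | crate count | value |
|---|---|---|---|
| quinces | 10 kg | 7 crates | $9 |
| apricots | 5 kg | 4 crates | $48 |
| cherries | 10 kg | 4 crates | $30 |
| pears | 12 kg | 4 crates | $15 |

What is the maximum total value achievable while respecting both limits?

$78

Feasible sets respecting both limits:
- apricots+cherries: weight 15, crate count 8, value 78
- quinces+apricots: weight 15, crate count 11, value 57
- apricots: weight 5, crate count 4, value 48
Best: $78.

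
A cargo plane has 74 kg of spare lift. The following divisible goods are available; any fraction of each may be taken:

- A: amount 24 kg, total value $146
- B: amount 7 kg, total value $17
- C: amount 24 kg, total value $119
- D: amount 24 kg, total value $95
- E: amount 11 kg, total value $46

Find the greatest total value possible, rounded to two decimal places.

370.38

Take in order of value per unit:
- A (146/24 per unit): all 24 → value 146, running total 146.00
- C (119/24 per unit): all 24 → value 119, running total 265.00
- E (46/11 per unit): all 11 → value 46, running total 311.00
- D (95/24 per unit): 15 of 24 → value 15×95/24 = 59.3750, running total 370.38
Total 370.38.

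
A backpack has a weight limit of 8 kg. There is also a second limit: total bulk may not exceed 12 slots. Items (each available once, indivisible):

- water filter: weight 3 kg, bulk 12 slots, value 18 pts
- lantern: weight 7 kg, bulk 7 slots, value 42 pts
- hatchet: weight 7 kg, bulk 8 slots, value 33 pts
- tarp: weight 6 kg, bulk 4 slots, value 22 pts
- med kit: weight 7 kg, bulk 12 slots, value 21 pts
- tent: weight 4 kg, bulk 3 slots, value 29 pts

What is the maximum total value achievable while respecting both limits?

42 pts

Feasible sets respecting both limits:
- lantern: weight 7, bulk 7, value 42
- hatchet: weight 7, bulk 8, value 33
- tent: weight 4, bulk 3, value 29
- tarp: weight 6, bulk 4, value 22
Best: 42 pts.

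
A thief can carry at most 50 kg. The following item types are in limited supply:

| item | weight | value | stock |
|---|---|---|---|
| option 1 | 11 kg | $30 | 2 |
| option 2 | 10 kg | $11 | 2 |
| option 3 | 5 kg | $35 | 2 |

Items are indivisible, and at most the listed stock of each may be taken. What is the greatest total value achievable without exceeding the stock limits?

Top feasible selections:
- 2×option 1 + 1×option 2 + 2×option 3: weight 42, value 141
- 2×option 1 + 2×option 3: weight 32, value 130
- 1×option 1 + 2×option 2 + 2×option 3: weight 41, value 122
Best: $141.

$141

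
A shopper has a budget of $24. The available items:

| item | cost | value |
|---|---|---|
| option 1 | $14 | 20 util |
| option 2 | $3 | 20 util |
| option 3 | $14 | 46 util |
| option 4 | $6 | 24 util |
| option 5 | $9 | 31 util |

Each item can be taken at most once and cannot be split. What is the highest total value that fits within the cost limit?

Check high-value combinations within $24:
- option 2+option 3+option 4: cost 3+14+6=23, value 20+46+24=90
- option 3+option 5: cost 14+9=23, value 46+31=77
- option 2+option 4+option 5: cost 3+6+9=18, value 20+24+31=75
- option 3+option 4: cost 14+6=20, value 46+24=70
Best: 90 util.

90 util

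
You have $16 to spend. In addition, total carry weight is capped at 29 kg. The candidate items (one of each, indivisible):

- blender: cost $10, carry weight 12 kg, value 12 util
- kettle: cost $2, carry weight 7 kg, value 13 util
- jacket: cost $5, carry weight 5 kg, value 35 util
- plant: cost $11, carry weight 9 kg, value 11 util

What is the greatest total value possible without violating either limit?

48 util

Feasible sets respecting both limits:
- kettle+jacket: cost 7, carry weight 12, value 48
- blender+jacket: cost 15, carry weight 17, value 47
- jacket+plant: cost 16, carry weight 14, value 46
Best: 48 util.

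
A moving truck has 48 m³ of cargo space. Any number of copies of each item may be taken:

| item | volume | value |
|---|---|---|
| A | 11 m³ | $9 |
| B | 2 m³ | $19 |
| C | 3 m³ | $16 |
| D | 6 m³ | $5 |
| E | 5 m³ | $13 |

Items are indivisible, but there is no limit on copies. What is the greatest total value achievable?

$456

Best value-per-unit is B at 19/2, and filling with it alone uses volume 24×2=48. No mix of the others beats 24×19 = 456.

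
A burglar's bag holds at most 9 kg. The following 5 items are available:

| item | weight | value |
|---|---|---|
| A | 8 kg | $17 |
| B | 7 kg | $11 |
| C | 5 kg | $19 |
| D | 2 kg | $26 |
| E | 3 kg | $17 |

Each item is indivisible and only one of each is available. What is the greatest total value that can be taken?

This is a 0/1 knapsack; check combinations near the capacity.
- C+D: weight 5+2=7, value 19+26=45
- D+E: weight 2+3=5, value 26+17=43
- B+D: weight 7+2=9, value 11+26=37
Best: $45.

$45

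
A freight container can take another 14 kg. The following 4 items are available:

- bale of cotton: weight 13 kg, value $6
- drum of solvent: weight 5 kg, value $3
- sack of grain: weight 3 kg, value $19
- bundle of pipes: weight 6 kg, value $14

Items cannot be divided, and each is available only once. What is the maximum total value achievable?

Check high-value combinations within 14 kg:
- drum of solvent+sack of grain+bundle of pipes: weight 5+3+6=14, value 3+19+14=36
- sack of grain+bundle of pipes: weight 3+6=9, value 19+14=33
- drum of solvent+sack of grain: weight 5+3=8, value 3+19=22
Best: $36.

$36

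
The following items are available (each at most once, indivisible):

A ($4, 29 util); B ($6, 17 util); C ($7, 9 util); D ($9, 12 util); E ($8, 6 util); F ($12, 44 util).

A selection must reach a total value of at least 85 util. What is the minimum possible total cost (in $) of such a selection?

22

Subsets with value ≥ 85, sorted by total cost:
- A+B+F: cost 22, value 90
- A+D+F: cost 25, value 85
Minimum cost: 22 $.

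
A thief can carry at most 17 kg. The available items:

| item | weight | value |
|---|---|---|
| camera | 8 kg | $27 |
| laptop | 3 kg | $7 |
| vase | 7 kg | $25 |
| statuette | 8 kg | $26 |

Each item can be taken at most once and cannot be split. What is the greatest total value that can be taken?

$53

Check high-value combinations within 17 kg:
- camera+statuette: weight 8+8=16, value 27+26=53
- camera+vase: weight 8+7=15, value 27+25=52
- vase+statuette: weight 7+8=15, value 25+26=51
Best: $53.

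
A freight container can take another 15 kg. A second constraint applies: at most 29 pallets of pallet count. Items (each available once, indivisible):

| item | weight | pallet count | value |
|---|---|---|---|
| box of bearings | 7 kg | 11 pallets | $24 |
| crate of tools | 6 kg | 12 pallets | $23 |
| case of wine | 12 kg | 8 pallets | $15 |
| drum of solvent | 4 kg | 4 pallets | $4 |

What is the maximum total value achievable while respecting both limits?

Feasible sets respecting both limits:
- box of bearings+crate of tools: weight 13, pallet count 23, value 47
- box of bearings+drum of solvent: weight 11, pallet count 15, value 28
- crate of tools+drum of solvent: weight 10, pallet count 16, value 27
Best: $47.

$47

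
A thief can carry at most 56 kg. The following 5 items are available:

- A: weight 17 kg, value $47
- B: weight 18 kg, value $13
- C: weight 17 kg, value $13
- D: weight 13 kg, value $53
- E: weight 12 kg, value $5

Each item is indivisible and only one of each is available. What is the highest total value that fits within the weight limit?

$113

Check high-value combinations within 56 kg:
- A+C+D: weight 17+17+13=47, value 47+13+53=113
- A+B+D: weight 17+18+13=48, value 47+13+53=113
- A+D+E: weight 17+13+12=42, value 47+53+5=105
- A+D: weight 17+13=30, value 47+53=100
Best: $113.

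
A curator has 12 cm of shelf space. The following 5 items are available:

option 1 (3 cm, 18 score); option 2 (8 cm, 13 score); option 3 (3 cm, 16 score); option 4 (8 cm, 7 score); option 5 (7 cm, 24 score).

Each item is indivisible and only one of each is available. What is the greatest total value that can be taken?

Check high-value combinations within 12 cm:
- option 1+option 5: length 3+7=10, value 18+24=42
- option 3+option 5: length 3+7=10, value 16+24=40
- option 1+option 3: length 3+3=6, value 18+16=34
- option 1+option 2: length 3+8=11, value 18+13=31
- option 2+option 3: length 8+3=11, value 13+16=29
Best: 42 score.

42 score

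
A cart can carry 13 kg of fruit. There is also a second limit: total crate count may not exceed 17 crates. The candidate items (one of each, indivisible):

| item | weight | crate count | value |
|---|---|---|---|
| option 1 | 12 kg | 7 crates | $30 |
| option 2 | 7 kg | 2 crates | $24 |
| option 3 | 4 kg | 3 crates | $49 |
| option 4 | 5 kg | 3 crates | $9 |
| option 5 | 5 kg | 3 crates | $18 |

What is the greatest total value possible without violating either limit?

Feasible sets respecting both limits:
- option 2+option 3: weight 11, crate count 5, value 73
- option 3+option 5: weight 9, crate count 6, value 67
- option 3+option 4: weight 9, crate count 6, value 58
- option 3: weight 4, crate count 3, value 49
Best: $73.

$73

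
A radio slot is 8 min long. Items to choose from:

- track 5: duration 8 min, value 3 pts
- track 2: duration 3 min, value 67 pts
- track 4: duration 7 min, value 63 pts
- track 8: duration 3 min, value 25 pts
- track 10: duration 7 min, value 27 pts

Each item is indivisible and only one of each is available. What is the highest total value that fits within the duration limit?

Check high-value combinations within 8 min:
- track 2+track 8: duration 3+3=6, value 67+25=92
- track 2: duration 3, value 67
- track 4: duration 7, value 63
Best: 92 pts.

92 pts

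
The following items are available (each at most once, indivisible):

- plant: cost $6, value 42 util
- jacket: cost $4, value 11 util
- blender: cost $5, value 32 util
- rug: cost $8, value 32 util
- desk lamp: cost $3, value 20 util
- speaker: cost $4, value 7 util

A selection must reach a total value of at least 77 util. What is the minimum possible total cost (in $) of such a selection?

Subsets with value ≥ 77, sorted by total cost:
- plant+blender+desk lamp: cost 14, value 94
- plant+jacket+blender: cost 15, value 85
Minimum cost: 14 $.

14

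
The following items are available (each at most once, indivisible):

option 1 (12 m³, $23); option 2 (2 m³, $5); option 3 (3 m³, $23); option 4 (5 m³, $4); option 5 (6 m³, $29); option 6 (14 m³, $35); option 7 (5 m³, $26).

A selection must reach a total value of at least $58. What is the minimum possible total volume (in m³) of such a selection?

13

Subsets with value ≥ 58, sorted by total volume:
- option 2+option 5+option 7: volume 13, value 60
- option 3+option 5+option 7: volume 14, value 78
- option 2+option 3+option 4+option 7: volume 15, value 58
Minimum volume: 13 m³.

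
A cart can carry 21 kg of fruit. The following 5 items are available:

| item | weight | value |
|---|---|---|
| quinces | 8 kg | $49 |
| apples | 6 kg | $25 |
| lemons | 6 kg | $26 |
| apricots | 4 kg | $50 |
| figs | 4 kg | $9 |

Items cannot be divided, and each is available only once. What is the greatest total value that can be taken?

$125

Check high-value combinations within 21 kg:
- quinces+lemons+apricots: weight 8+6+4=18, value 49+26+50=125
- quinces+apples+apricots: weight 8+6+4=18, value 49+25+50=124
- apples+lemons+apricots+figs: weight 6+6+4+4=20, value 25+26+50+9=110
Best: $125.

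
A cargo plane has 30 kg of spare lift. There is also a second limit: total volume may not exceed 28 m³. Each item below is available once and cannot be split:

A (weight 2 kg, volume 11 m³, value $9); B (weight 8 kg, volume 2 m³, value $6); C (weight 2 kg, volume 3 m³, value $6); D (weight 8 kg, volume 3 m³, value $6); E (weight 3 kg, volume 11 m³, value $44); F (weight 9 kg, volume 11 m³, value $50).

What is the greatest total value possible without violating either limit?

$106

Feasible sets respecting both limits:
- B+C+E+F: weight 22, volume 27, value 106
- B+D+E+F: weight 28, volume 27, value 106
- C+D+E+F: weight 22, volume 28, value 106
Best: $106.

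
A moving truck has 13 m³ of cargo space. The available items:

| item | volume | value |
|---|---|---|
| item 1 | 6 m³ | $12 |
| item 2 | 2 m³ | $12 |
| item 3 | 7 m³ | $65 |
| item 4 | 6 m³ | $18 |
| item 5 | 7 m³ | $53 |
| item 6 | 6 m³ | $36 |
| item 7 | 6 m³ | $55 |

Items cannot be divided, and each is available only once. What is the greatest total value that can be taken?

This is a 0/1 knapsack; check combinations near the capacity.
- item 3+item 7: volume 7+6=13, value 65+55=120
- item 5+item 7: volume 7+6=13, value 53+55=108
- item 3+item 6: volume 7+6=13, value 65+36=101
- item 6+item 7: volume 6+6=12, value 36+55=91
- item 5+item 6: volume 7+6=13, value 53+36=89
Best: $120.

$120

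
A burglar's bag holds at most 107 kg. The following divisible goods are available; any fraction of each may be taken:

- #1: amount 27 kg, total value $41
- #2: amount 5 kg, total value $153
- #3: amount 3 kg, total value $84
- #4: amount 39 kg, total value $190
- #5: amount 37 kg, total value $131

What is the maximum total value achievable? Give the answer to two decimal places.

Take in order of value per unit:
- #2 (153/5 per unit): all 5 → value 153, running total 153.00
- #3 (84/3 per unit): all 3 → value 84, running total 237.00
- #4 (190/39 per unit): all 39 → value 190, running total 427.00
- #5 (131/37 per unit): all 37 → value 131, running total 558.00
- #1 (41/27 per unit): 23 of 27 → value 23×41/27 = 34.9259, running total 592.93
Total 592.93.

592.93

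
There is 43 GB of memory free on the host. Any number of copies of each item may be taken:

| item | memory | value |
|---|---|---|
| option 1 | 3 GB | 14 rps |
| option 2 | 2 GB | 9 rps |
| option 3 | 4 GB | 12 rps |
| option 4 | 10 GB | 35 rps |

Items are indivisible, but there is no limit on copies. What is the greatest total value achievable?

Best value-per-unit is option 1 at 14/3; filling with it alone gives 14×14 = 196.
Optimal mix: 13×option 1 + 2×option 2 → memory 43, value 200.

200 rps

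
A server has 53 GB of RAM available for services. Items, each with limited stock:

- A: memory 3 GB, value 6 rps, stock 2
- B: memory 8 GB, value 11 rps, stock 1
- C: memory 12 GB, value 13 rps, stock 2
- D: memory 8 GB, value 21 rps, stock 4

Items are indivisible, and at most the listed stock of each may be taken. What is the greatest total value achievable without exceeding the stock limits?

Best selections within memory 53 and stock limits:
- 2×A + 1×C + 4×D: memory 50, value 109
- 1×B + 1×C + 4×D: memory 52, value 108
Best: 109 rps.

109 rps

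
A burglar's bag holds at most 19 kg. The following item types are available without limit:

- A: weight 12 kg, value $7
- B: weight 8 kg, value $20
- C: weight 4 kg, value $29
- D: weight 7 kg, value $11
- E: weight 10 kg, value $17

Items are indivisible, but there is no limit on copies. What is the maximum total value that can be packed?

$116

Best value-per-unit is C at 29/4, and filling with it alone uses weight 4×4=16. No mix of the others beats 4×29 = 116.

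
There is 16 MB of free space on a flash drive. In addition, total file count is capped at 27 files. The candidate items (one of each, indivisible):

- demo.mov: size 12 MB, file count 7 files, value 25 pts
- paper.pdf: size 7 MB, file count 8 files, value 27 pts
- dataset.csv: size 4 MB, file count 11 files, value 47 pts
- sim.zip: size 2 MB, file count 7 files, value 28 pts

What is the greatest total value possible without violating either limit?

Feasible sets respecting both limits:
- paper.pdf+dataset.csv+sim.zip: size 13, file count 26, value 102
- dataset.csv+sim.zip: size 6, file count 18, value 75
- paper.pdf+dataset.csv: size 11, file count 19, value 74
- demo.mov+dataset.csv: size 16, file count 18, value 72
Best: 102 pts.

102 pts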